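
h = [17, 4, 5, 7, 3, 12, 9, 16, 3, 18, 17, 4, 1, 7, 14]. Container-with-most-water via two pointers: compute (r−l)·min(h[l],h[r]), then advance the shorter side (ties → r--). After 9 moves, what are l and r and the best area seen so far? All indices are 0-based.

l=4, r=9, best area=196

l=0 r=14: min(17,14)*14=196 best=196 *, r--
l=0 r=13: min(17,7)*13=91 best=196, r--
l=0 r=12: min(17,1)*12=12 best=196, r--
l=0 r=11: min(17,4)*11=44 best=196, r--
l=0 r=10: min(17,17)*10=170 best=196, r--
l=0 r=9: min(17,18)*9=153 best=196, l++
l=1 r=9: min(4,18)*8=32 best=196, l++
l=2 r=9: min(5,18)*7=35 best=196, l++
l=3 r=9: min(7,18)*6=42 best=196, l++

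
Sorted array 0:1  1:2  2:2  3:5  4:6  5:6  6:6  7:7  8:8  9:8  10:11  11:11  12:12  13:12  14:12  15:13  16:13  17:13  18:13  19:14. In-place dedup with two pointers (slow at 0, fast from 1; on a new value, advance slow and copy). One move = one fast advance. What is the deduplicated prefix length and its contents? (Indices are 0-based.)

length 10; prefix = [1, 2, 5, 6, 7, 8, 11, 12, 13, 14]

(s=0,f=1) a[fast]=2≠a[slow]=1 write a[1]=2 → slow++,fast++
(s=1,f=2) a[fast]=2=a[slow] dup → fast++
(s=1,f=3) a[fast]=5≠a[slow]=2 write a[2]=5 → slow++,fast++
(s=2,f=4) a[fast]=6≠a[slow]=5 write a[3]=6 → slow++,fast++
(s=3,f=5) a[fast]=6=a[slow] dup → fast++
(s=3,f=6) a[fast]=6=a[slow] dup → fast++
(s=3,f=7) a[fast]=7≠a[slow]=6 write a[4]=7 → slow++,fast++
(s=4,f=8) a[fast]=8≠a[slow]=7 write a[5]=8 → slow++,fast++
(s=5,f=9) a[fast]=8=a[slow] dup → fast++
(s=5,f=10) a[fast]=11≠a[slow]=8 write a[6]=11 → slow++,fast++
(s=6,f=11) a[fast]=11=a[slow] dup → fast++
(s=6,f=12) a[fast]=12≠a[slow]=11 write a[7]=12 → slow++,fast++
(s=7,f=13) a[fast]=12=a[slow] dup → fast++
(s=7,f=14) a[fast]=12=a[slow] dup → fast++
(s=7,f=15) a[fast]=13≠a[slow]=12 write a[8]=13 → slow++,fast++
(s=8,f=16) a[fast]=13=a[slow] dup → fast++
(s=8,f=17) a[fast]=13=a[slow] dup → fast++
(s=8,f=18) a[fast]=13=a[slow] dup → fast++
(s=8,f=19) a[fast]=14≠a[slow]=13 write a[9]=14 → slow++,fast++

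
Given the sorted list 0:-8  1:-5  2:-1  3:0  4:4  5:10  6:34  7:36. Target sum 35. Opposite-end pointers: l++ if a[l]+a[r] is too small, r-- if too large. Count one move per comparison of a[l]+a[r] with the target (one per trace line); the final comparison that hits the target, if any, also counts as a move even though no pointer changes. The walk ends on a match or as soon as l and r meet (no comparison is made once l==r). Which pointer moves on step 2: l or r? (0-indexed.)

l

[0,7] -8+36=28 <35 → l++
[1,7] -5+36=31 <35 → l++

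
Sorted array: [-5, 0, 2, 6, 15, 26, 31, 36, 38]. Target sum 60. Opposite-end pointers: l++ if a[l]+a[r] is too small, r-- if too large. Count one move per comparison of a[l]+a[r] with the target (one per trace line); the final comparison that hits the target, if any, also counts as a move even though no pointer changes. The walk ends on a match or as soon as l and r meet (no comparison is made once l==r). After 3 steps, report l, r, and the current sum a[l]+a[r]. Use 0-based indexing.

l=0 r=8: -5+38=33 <60, l++
l=1 r=8: 0+38=38 <60, l++
l=2 r=8: 2+38=40 <60, l++

l=3, r=8, sum=44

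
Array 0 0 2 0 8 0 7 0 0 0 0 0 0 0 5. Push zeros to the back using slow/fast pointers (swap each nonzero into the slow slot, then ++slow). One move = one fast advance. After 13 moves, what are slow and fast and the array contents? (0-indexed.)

slow=0 fast=0: a[fast]=0, fast++
slow=0 fast=1: a[fast]=0, fast++
slow=0 fast=2: a[fast]=2≠0 swap→a[0]=2, slow++,fast++
slow=1 fast=3: a[fast]=0, fast++
slow=1 fast=4: a[fast]=8≠0 swap→a[1]=8, slow++,fast++
slow=2 fast=5: a[fast]=0, fast++
slow=2 fast=6: a[fast]=7≠0 swap→a[2]=7, slow++,fast++
slow=3 fast=7: a[fast]=0, fast++
slow=3 fast=8: a[fast]=0, fast++
slow=3 fast=9: a[fast]=0, fast++
slow=3 fast=10: a[fast]=0, fast++
slow=3 fast=11: a[fast]=0, fast++
slow=3 fast=12: a[fast]=0, fast++

slow=3, fast=13, a=[2, 8, 7, 0, 0, 0, 0, 0, 0, 0, 0, 0, 0, 0, 5]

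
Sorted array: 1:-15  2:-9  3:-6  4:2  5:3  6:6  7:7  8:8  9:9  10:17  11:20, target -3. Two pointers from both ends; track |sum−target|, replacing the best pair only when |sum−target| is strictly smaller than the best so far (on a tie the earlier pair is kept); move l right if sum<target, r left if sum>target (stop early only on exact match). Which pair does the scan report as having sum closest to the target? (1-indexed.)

pair (-9, 6) with sum -3 (|Δ|=0)

[1,11] -15+20=5 d=8 * → r--
[1,10] -15+17=2 d=5 * → r--
[1,9] -15+9=-6 d=3 * → l++
[2,9] -9+9=0 d=3 → r--
[2,8] -9+8=-1 d=2 * → r--
[2,7] -9+7=-2 d=1 * → r--
[2,6] -9+6=-3 d=0 * → stop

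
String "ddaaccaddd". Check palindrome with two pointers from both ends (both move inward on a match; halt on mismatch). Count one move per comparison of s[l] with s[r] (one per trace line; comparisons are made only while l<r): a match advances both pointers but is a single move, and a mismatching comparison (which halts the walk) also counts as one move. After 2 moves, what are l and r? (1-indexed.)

l=1 r=10: 'd'=='d', l++,r--
l=2 r=9: 'd'=='d', l++,r--

l=3, r=8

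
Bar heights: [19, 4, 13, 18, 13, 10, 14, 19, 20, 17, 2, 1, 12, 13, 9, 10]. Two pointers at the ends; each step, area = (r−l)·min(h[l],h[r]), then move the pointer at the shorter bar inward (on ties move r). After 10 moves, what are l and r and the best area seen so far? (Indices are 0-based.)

l=3, r=8, best area=169

l=0 r=15: min(19,10)*15=150 best=150 *, r--
l=0 r=14: min(19,9)*14=126 best=150, r--
l=0 r=13: min(19,13)*13=169 best=169 *, r--
l=0 r=12: min(19,12)*12=144 best=169, r--
l=0 r=11: min(19,1)*11=11 best=169, r--
l=0 r=10: min(19,2)*10=20 best=169, r--
l=0 r=9: min(19,17)*9=153 best=169, r--
l=0 r=8: min(19,20)*8=152 best=169, l++
l=1 r=8: min(4,20)*7=28 best=169, l++
l=2 r=8: min(13,20)*6=78 best=169, l++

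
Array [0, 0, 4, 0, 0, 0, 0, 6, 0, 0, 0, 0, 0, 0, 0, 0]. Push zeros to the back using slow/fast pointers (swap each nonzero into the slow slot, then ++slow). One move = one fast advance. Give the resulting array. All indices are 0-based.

(s=0,f=0) a[fast]=0 → fast++
(s=0,f=1) a[fast]=0 → fast++
(s=0,f=2) a[fast]=4≠0 swap→a[0]=4 → slow++,fast++
(s=1,f=3) a[fast]=0 → fast++
(s=1,f=4) a[fast]=0 → fast++
(s=1,f=5) a[fast]=0 → fast++
(s=1,f=6) a[fast]=0 → fast++
(s=1,f=7) a[fast]=6≠0 swap→a[1]=6 → slow++,fast++
(s=2,f=8) a[fast]=0 → fast++
(s=2,f=9) a[fast]=0 → fast++
(s=2,f=10) a[fast]=0 → fast++
(s=2,f=11) a[fast]=0 → fast++
(s=2,f=12) a[fast]=0 → fast++
(s=2,f=13) a[fast]=0 → fast++
(s=2,f=14) a[fast]=0 → fast++
(s=2,f=15) a[fast]=0 → fast++

[4, 6, 0, 0, 0, 0, 0, 0, 0, 0, 0, 0, 0, 0, 0, 0]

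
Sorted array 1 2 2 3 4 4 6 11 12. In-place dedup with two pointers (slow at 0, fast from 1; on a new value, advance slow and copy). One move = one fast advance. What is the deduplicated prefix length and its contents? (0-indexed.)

length 7; prefix = [1, 2, 3, 4, 6, 11, 12]

slow=0 fast=1: a[fast]=2≠a[slow]=1 write a[1]=2, slow++,fast++
slow=1 fast=2: a[fast]=2=a[slow] dup, fast++
slow=1 fast=3: a[fast]=3≠a[slow]=2 write a[2]=3, slow++,fast++
slow=2 fast=4: a[fast]=4≠a[slow]=3 write a[3]=4, slow++,fast++
slow=3 fast=5: a[fast]=4=a[slow] dup, fast++
slow=3 fast=6: a[fast]=6≠a[slow]=4 write a[4]=6, slow++,fast++
slow=4 fast=7: a[fast]=11≠a[slow]=6 write a[5]=11, slow++,fast++
slow=5 fast=8: a[fast]=12≠a[slow]=11 write a[6]=12, slow++,fast++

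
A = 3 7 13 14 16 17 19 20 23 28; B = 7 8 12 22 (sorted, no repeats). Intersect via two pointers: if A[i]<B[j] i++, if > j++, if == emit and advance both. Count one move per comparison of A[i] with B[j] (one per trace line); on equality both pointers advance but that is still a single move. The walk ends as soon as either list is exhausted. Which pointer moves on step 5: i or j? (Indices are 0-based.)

[i=0,j=0] 3<7 → i++
[i=1,j=0] 7==7 emit → i++,j++
[i=2,j=1] 13>8 → j++
[i=2,j=2] 13>12 → j++
[i=2,j=3] 13<22 → i++

i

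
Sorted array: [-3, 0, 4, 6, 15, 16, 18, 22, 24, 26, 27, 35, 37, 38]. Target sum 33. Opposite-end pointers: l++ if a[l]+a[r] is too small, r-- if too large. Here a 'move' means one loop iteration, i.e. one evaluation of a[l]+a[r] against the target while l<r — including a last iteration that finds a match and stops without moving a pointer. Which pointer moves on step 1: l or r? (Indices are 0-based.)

r

[0,13] -3+38=35 >33 → r--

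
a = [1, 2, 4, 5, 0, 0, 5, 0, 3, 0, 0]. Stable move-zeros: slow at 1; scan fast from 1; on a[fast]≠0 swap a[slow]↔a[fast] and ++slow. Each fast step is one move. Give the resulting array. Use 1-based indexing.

slow=1 fast=1: a[fast]=1≠0 swap→a[1]=1, slow++,fast++
slow=2 fast=2: a[fast]=2≠0 swap→a[2]=2, slow++,fast++
slow=3 fast=3: a[fast]=4≠0 swap→a[3]=4, slow++,fast++
slow=4 fast=4: a[fast]=5≠0 swap→a[4]=5, slow++,fast++
slow=5 fast=5: a[fast]=0, fast++
slow=5 fast=6: a[fast]=0, fast++
slow=5 fast=7: a[fast]=5≠0 swap→a[5]=5, slow++,fast++
slow=6 fast=8: a[fast]=0, fast++
slow=6 fast=9: a[fast]=3≠0 swap→a[6]=3, slow++,fast++
slow=7 fast=10: a[fast]=0, fast++
slow=7 fast=11: a[fast]=0, fast++

[1, 2, 4, 5, 5, 3, 0, 0, 0, 0, 0]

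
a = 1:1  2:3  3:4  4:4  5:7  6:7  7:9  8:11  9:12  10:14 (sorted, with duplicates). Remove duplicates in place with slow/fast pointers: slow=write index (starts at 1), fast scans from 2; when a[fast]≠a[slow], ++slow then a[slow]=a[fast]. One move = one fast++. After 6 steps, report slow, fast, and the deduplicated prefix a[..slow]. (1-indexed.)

slow=1 fast=2: a[fast]=3≠a[slow]=1 write a[2]=3, slow++,fast++
slow=2 fast=3: a[fast]=4≠a[slow]=3 write a[3]=4, slow++,fast++
slow=3 fast=4: a[fast]=4=a[slow] dup, fast++
slow=3 fast=5: a[fast]=7≠a[slow]=4 write a[4]=7, slow++,fast++
slow=4 fast=6: a[fast]=7=a[slow] dup, fast++
slow=4 fast=7: a[fast]=9≠a[slow]=7 write a[5]=9, slow++,fast++

slow=5, fast=8, prefix=[1, 3, 4, 7, 9]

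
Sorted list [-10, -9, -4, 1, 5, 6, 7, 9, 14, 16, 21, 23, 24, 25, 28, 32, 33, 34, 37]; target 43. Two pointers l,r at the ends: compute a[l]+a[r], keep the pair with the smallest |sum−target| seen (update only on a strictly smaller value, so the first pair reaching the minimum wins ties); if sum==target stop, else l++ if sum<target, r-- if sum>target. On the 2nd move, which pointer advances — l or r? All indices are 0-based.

l

[0,18] -10+37=27 d=16 * → l++
[1,18] -9+37=28 d=15 * → l++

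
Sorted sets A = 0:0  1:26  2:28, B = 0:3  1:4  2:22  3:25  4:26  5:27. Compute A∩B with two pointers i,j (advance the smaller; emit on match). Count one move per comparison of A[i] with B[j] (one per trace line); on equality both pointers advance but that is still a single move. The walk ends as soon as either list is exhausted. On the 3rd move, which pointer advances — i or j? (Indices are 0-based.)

j

[i=0,j=0] 0<3 → i++
[i=1,j=0] 26>3 → j++
[i=1,j=1] 26>4 → j++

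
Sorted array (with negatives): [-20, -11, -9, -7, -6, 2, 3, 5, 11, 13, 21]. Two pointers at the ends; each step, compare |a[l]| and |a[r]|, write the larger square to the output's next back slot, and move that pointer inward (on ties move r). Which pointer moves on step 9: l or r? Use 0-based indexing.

r

l=0 r=10: |-20|<=|21| out[10]=441, r--
l=0 r=9: |-20|>|13| out[9]=400, l++
l=1 r=9: |-11|<=|13| out[8]=169, r--
l=1 r=8: |-11|<=|11| out[7]=121, r--
l=1 r=7: |-11|>|5| out[6]=121, l++
l=2 r=7: |-9|>|5| out[5]=81, l++
l=3 r=7: |-7|>|5| out[4]=49, l++
l=4 r=7: |-6|>|5| out[3]=36, l++
l=5 r=7: |2|<=|5| out[2]=25, r--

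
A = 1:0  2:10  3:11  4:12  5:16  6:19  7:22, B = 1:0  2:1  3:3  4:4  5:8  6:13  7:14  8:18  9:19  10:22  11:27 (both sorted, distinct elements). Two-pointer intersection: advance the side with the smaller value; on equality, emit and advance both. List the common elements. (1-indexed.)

intersection = [0, 19, 22]

[i=1,j=1] 0==0 emit → i++,j++
[i=2,j=2] 10>1 → j++
[i=2,j=3] 10>3 → j++
[i=2,j=4] 10>4 → j++
[i=2,j=5] 10>8 → j++
[i=2,j=6] 10<13 → i++
[i=3,j=6] 11<13 → i++
[i=4,j=6] 12<13 → i++
[i=5,j=6] 16>13 → j++
[i=5,j=7] 16>14 → j++
[i=5,j=8] 16<18 → i++
[i=6,j=8] 19>18 → j++
[i=6,j=9] 19==19 emit → i++,j++
[i=7,j=10] 22==22 emit → i++,j++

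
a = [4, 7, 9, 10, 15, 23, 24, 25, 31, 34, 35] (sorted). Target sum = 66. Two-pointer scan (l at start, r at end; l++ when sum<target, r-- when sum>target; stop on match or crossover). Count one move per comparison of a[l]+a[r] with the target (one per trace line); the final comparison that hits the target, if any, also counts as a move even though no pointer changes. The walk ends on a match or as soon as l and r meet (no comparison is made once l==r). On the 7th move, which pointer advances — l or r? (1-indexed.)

l

[1,11] 4+35=39 <66 → l++
[2,11] 7+35=42 <66 → l++
[3,11] 9+35=44 <66 → l++
[4,11] 10+35=45 <66 → l++
[5,11] 15+35=50 <66 → l++
[6,11] 23+35=58 <66 → l++
[7,11] 24+35=59 <66 → l++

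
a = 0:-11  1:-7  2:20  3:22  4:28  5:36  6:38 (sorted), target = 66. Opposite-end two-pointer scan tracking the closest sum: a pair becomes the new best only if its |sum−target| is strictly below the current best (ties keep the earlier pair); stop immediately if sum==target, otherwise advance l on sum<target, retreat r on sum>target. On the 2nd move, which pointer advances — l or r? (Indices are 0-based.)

[0,6] -11+38=27 d=39 * → l++
[1,6] -7+38=31 d=35 * → l++

l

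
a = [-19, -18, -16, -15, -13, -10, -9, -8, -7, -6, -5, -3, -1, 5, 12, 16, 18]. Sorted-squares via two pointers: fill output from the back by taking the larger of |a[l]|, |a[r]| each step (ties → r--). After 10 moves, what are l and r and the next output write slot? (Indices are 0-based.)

l=7, r=13, next write slot=6

[0,16] |-19|>|18| out[16]=361 → l++
[1,16] |-18|<=|18| out[15]=324 → r--
[1,15] |-18|>|16| out[14]=324 → l++
[2,15] |-16|<=|16| out[13]=256 → r--
[2,14] |-16|>|12| out[12]=256 → l++
[3,14] |-15|>|12| out[11]=225 → l++
[4,14] |-13|>|12| out[10]=169 → l++
[5,14] |-10|<=|12| out[9]=144 → r--
[5,13] |-10|>|5| out[8]=100 → l++
[6,13] |-9|>|5| out[7]=81 → l++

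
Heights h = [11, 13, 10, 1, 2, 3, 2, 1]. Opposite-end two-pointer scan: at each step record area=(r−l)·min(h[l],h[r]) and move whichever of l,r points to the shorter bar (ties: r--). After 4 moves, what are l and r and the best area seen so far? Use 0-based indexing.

l=0, r=3, best area=15

[0,7] min(11,1)*7=7 best=7 * → r--
[0,6] min(11,2)*6=12 best=12 * → r--
[0,5] min(11,3)*5=15 best=15 * → r--
[0,4] min(11,2)*4=8 best=15 → r--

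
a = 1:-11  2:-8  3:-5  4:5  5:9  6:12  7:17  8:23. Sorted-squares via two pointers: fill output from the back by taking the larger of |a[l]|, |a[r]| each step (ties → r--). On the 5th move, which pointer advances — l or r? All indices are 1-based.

r

l=1 r=8: |-11|<=|23| out[8]=529, r--
l=1 r=7: |-11|<=|17| out[7]=289, r--
l=1 r=6: |-11|<=|12| out[6]=144, r--
l=1 r=5: |-11|>|9| out[5]=121, l++
l=2 r=5: |-8|<=|9| out[4]=81, r--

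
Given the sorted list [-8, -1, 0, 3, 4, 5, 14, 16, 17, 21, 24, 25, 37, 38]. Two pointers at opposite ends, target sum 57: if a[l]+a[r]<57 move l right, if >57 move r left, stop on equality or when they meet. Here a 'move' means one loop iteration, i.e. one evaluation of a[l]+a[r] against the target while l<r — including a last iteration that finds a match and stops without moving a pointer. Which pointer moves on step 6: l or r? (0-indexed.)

l=0 r=13: -8+38=30 <57, l++
l=1 r=13: -1+38=37 <57, l++
l=2 r=13: 0+38=38 <57, l++
l=3 r=13: 3+38=41 <57, l++
l=4 r=13: 4+38=42 <57, l++
l=5 r=13: 5+38=43 <57, l++

l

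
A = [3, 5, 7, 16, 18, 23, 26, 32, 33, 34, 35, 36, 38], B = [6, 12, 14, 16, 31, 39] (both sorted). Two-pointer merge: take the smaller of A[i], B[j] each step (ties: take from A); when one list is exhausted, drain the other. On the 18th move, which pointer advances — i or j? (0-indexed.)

i=0 j=0: A[i]=3<=B[j]=6 take 3, i++
i=1 j=0: A[i]=5<=B[j]=6 take 5, i++
i=2 j=0: A[i]=7>B[j]=6 take 6, j++
i=2 j=1: A[i]=7<=B[j]=12 take 7, i++
i=3 j=1: A[i]=16>B[j]=12 take 12, j++
i=3 j=2: A[i]=16>B[j]=14 take 14, j++
i=3 j=3: A[i]=16<=B[j]=16 take 16, i++
i=4 j=3: A[i]=18>B[j]=16 take 16, j++
i=4 j=4: A[i]=18<=B[j]=31 take 18, i++
i=5 j=4: A[i]=23<=B[j]=31 take 23, i++
i=6 j=4: A[i]=26<=B[j]=31 take 26, i++
i=7 j=4: A[i]=32>B[j]=31 take 31, j++
i=7 j=5: A[i]=32<=B[j]=39 take 32, i++
i=8 j=5: A[i]=33<=B[j]=39 take 33, i++
i=9 j=5: A[i]=34<=B[j]=39 take 34, i++
i=10 j=5: A[i]=35<=B[j]=39 take 35, i++
i=11 j=5: A[i]=36<=B[j]=39 take 36, i++
i=12 j=5: A[i]=38<=B[j]=39 take 38, i++

i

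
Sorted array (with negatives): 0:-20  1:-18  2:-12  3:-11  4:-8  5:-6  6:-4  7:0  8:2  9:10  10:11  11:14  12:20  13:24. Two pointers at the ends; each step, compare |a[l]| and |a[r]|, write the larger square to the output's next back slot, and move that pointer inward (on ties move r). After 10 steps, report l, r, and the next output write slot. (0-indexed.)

l=0 r=13: |-20|<=|24| out[13]=576, r--
l=0 r=12: |-20|<=|20| out[12]=400, r--
l=0 r=11: |-20|>|14| out[11]=400, l++
l=1 r=11: |-18|>|14| out[10]=324, l++
l=2 r=11: |-12|<=|14| out[9]=196, r--
l=2 r=10: |-12|>|11| out[8]=144, l++
l=3 r=10: |-11|<=|11| out[7]=121, r--
l=3 r=9: |-11|>|10| out[6]=121, l++
l=4 r=9: |-8|<=|10| out[5]=100, r--
l=4 r=8: |-8|>|2| out[4]=64, l++

l=5, r=8, next write slot=3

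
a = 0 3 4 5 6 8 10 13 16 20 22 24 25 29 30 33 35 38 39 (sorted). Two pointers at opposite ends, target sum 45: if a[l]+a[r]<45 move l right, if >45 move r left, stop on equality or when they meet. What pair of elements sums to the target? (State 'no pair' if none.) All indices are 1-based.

l=1 r=19: 0+39=39 <45, l++
l=2 r=19: 3+39=42 <45, l++
l=3 r=19: 4+39=43 <45, l++
l=4 r=19: 5+39=44 <45, l++
l=5 r=19: 6+39=45, found

(6, 39)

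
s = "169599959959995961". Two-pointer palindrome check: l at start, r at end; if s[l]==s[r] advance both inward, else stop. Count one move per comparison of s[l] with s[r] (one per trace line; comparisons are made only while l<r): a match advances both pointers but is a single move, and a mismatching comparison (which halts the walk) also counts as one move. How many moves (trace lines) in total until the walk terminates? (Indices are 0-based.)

[0,17] '1'=='1' → l++,r--
[1,16] '6'=='6' → l++,r--
[2,15] '9'=='9' → l++,r--
[3,14] '5'=='5' → l++,r--
[4,13] '9'=='9' → l++,r--
[5,12] '9'=='9' → l++,r--
[6,11] '9'=='9' → l++,r--
[7,10] '5'=='5' → l++,r--
[8,9] '9'=='9' → l++,r--

9 moves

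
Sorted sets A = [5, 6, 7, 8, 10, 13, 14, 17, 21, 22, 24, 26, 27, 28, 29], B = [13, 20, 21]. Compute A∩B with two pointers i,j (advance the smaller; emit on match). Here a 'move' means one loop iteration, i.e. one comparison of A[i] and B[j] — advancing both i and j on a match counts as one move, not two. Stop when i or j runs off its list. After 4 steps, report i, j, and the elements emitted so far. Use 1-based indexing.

i=5, j=1, emitted=[]

i=1 j=1: 5<13, i++
i=2 j=1: 6<13, i++
i=3 j=1: 7<13, i++
i=4 j=1: 8<13, i++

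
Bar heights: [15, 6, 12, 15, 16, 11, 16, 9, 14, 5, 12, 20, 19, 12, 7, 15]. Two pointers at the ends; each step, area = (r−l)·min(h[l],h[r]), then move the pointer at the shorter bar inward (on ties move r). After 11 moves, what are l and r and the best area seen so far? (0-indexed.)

l=8, r=12, best area=225

[0,15] min(15,15)*15=225 best=225 * → r--
[0,14] min(15,7)*14=98 best=225 → r--
[0,13] min(15,12)*13=156 best=225 → r--
[0,12] min(15,19)*12=180 best=225 → l++
[1,12] min(6,19)*11=66 best=225 → l++
[2,12] min(12,19)*10=120 best=225 → l++
[3,12] min(15,19)*9=135 best=225 → l++
[4,12] min(16,19)*8=128 best=225 → l++
[5,12] min(11,19)*7=77 best=225 → l++
[6,12] min(16,19)*6=96 best=225 → l++
[7,12] min(9,19)*5=45 best=225 → l++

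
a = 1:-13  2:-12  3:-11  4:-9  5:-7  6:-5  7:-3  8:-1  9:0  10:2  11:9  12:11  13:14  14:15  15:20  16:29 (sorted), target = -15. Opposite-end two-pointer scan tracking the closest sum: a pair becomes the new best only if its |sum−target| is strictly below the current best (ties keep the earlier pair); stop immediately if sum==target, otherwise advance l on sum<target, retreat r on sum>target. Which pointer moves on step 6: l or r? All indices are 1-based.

l=1 r=16: -13+29=16 d=31 *, r--
l=1 r=15: -13+20=7 d=22 *, r--
l=1 r=14: -13+15=2 d=17 *, r--
l=1 r=13: -13+14=1 d=16 *, r--
l=1 r=12: -13+11=-2 d=13 *, r--
l=1 r=11: -13+9=-4 d=11 *, r--

r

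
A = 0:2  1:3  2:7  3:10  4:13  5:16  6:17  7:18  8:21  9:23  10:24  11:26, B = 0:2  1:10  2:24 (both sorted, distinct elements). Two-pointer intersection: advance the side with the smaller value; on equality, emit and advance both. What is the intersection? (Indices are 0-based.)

[i=0,j=0] 2==2 emit → i++,j++
[i=1,j=1] 3<10 → i++
[i=2,j=1] 7<10 → i++
[i=3,j=1] 10==10 emit → i++,j++
[i=4,j=2] 13<24 → i++
[i=5,j=2] 16<24 → i++
[i=6,j=2] 17<24 → i++
[i=7,j=2] 18<24 → i++
[i=8,j=2] 21<24 → i++
[i=9,j=2] 23<24 → i++
[i=10,j=2] 24==24 emit → i++,j++

intersection = [2, 10, 24]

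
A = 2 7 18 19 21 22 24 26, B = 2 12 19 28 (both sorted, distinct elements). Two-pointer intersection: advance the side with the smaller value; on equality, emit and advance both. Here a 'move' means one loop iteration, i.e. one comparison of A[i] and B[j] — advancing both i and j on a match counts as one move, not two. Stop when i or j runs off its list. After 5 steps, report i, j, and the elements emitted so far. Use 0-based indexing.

[i=0,j=0] 2==2 emit → i++,j++
[i=1,j=1] 7<12 → i++
[i=2,j=1] 18>12 → j++
[i=2,j=2] 18<19 → i++
[i=3,j=2] 19==19 emit → i++,j++

i=4, j=3, emitted=[2, 19]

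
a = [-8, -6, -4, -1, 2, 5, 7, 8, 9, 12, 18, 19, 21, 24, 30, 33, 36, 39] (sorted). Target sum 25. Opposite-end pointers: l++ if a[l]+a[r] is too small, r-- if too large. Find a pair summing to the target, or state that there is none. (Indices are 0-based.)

[0,17] -8+39=31 >25 → r--
[0,16] -8+36=28 >25 → r--
[0,15] -8+33=25 → found

(-8, 33)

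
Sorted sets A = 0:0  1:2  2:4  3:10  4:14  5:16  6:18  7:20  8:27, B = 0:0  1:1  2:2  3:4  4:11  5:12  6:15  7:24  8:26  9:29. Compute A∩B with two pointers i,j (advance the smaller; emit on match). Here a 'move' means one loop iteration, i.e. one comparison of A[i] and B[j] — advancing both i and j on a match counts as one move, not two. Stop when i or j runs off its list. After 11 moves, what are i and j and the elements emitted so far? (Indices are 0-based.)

i=0 j=0: 0==0 emit, i++,j++
i=1 j=1: 2>1, j++
i=1 j=2: 2==2 emit, i++,j++
i=2 j=3: 4==4 emit, i++,j++
i=3 j=4: 10<11, i++
i=4 j=4: 14>11, j++
i=4 j=5: 14>12, j++
i=4 j=6: 14<15, i++
i=5 j=6: 16>15, j++
i=5 j=7: 16<24, i++
i=6 j=7: 18<24, i++

i=7, j=7, emitted=[0, 2, 4]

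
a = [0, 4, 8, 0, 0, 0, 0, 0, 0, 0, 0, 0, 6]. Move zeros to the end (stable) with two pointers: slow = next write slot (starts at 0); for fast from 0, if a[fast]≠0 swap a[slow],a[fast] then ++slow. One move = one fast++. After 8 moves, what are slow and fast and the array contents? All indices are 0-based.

slow=0 fast=0: a[fast]=0, fast++
slow=0 fast=1: a[fast]=4≠0 swap→a[0]=4, slow++,fast++
slow=1 fast=2: a[fast]=8≠0 swap→a[1]=8, slow++,fast++
slow=2 fast=3: a[fast]=0, fast++
slow=2 fast=4: a[fast]=0, fast++
slow=2 fast=5: a[fast]=0, fast++
slow=2 fast=6: a[fast]=0, fast++
slow=2 fast=7: a[fast]=0, fast++

slow=2, fast=8, a=[4, 8, 0, 0, 0, 0, 0, 0, 0, 0, 0, 0, 6]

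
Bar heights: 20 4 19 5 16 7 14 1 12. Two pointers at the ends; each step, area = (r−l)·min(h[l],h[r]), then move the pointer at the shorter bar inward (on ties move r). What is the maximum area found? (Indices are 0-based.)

l=0 r=8: min(20,12)*8=96 best=96 *, r--
l=0 r=7: min(20,1)*7=7 best=96, r--
l=0 r=6: min(20,14)*6=84 best=96, r--
l=0 r=5: min(20,7)*5=35 best=96, r--
l=0 r=4: min(20,16)*4=64 best=96, r--
l=0 r=3: min(20,5)*3=15 best=96, r--
l=0 r=2: min(20,19)*2=38 best=96, r--
l=0 r=1: min(20,4)*1=4 best=96, r--

max area = 96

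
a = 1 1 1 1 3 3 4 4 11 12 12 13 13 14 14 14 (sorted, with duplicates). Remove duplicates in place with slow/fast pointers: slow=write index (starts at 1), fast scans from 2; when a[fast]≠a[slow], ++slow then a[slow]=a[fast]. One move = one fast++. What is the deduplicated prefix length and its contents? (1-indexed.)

slow=1 fast=2: a[fast]=1=a[slow] dup, fast++
slow=1 fast=3: a[fast]=1=a[slow] dup, fast++
slow=1 fast=4: a[fast]=1=a[slow] dup, fast++
slow=1 fast=5: a[fast]=3≠a[slow]=1 write a[2]=3, slow++,fast++
slow=2 fast=6: a[fast]=3=a[slow] dup, fast++
slow=2 fast=7: a[fast]=4≠a[slow]=3 write a[3]=4, slow++,fast++
slow=3 fast=8: a[fast]=4=a[slow] dup, fast++
slow=3 fast=9: a[fast]=11≠a[slow]=4 write a[4]=11, slow++,fast++
slow=4 fast=10: a[fast]=12≠a[slow]=11 write a[5]=12, slow++,fast++
slow=5 fast=11: a[fast]=12=a[slow] dup, fast++
slow=5 fast=12: a[fast]=13≠a[slow]=12 write a[6]=13, slow++,fast++
slow=6 fast=13: a[fast]=13=a[slow] dup, fast++
slow=6 fast=14: a[fast]=14≠a[slow]=13 write a[7]=14, slow++,fast++
slow=7 fast=15: a[fast]=14=a[slow] dup, fast++
slow=7 fast=16: a[fast]=14=a[slow] dup, fast++

length 7; prefix = [1, 3, 4, 11, 12, 13, 14]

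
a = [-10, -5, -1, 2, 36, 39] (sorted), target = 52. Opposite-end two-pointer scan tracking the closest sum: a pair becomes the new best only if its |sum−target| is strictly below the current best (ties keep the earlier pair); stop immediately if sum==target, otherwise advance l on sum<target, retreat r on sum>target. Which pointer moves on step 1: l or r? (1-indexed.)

l

[1,6] -10+39=29 d=23 * → l++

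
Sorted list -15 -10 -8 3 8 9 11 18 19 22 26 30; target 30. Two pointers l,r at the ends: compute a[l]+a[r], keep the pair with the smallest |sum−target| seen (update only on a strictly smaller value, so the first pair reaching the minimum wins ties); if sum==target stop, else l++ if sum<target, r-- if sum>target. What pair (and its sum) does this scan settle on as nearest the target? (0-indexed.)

pair (8, 22) with sum 30 (|Δ|=0)

[0,11] -15+30=15 d=15 * → l++
[1,11] -10+30=20 d=10 * → l++
[2,11] -8+30=22 d=8 * → l++
[3,11] 3+30=33 d=3 * → r--
[3,10] 3+26=29 d=1 * → l++
[4,10] 8+26=34 d=4 → r--
[4,9] 8+22=30 d=0 * → stop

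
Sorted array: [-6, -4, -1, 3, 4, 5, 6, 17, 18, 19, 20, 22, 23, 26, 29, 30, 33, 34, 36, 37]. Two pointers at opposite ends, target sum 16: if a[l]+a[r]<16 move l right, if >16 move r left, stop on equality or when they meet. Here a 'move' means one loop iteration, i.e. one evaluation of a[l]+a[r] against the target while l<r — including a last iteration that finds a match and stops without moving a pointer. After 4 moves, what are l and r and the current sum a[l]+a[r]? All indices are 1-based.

l=1, r=16, sum=24

l=1 r=20: -6+37=31 >16, r--
l=1 r=19: -6+36=30 >16, r--
l=1 r=18: -6+34=28 >16, r--
l=1 r=17: -6+33=27 >16, r--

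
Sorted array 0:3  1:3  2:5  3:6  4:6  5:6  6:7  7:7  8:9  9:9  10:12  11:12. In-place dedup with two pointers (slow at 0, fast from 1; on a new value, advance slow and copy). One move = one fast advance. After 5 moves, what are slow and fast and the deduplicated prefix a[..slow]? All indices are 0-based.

slow=2, fast=6, prefix=[3, 5, 6]

(s=0,f=1) a[fast]=3=a[slow] dup → fast++
(s=0,f=2) a[fast]=5≠a[slow]=3 write a[1]=5 → slow++,fast++
(s=1,f=3) a[fast]=6≠a[slow]=5 write a[2]=6 → slow++,fast++
(s=2,f=4) a[fast]=6=a[slow] dup → fast++
(s=2,f=5) a[fast]=6=a[slow] dup → fast++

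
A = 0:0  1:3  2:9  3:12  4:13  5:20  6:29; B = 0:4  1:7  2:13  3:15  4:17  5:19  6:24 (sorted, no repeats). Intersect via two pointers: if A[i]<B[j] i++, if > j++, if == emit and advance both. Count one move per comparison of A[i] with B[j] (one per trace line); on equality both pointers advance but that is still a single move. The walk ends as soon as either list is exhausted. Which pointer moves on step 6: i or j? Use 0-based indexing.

i

i=0 j=0: 0<4, i++
i=1 j=0: 3<4, i++
i=2 j=0: 9>4, j++
i=2 j=1: 9>7, j++
i=2 j=2: 9<13, i++
i=3 j=2: 12<13, i++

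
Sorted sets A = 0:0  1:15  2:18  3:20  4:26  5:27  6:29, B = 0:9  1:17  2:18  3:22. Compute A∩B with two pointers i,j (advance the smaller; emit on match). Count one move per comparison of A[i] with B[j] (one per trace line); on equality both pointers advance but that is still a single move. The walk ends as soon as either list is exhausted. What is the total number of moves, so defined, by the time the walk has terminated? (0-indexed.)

7 moves

i=0 j=0: 0<9, i++
i=1 j=0: 15>9, j++
i=1 j=1: 15<17, i++
i=2 j=1: 18>17, j++
i=2 j=2: 18==18 emit, i++,j++
i=3 j=3: 20<22, i++
i=4 j=3: 26>22, j++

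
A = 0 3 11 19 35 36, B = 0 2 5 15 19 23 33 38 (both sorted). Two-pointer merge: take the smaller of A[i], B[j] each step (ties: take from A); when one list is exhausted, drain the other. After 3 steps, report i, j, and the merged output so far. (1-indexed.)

i=2, j=3, merged so far=[0, 0, 2]

[i=1,j=1] A[i]=0<=B[j]=0 take 0 → i++
[i=2,j=1] A[i]=3>B[j]=0 take 0 → j++
[i=2,j=2] A[i]=3>B[j]=2 take 2 → j++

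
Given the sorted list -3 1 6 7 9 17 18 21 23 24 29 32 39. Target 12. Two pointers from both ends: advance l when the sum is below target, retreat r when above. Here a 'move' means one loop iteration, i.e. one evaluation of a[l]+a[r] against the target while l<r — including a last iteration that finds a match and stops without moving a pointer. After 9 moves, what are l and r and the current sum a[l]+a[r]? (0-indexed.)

l=0 r=12: -3+39=36 >12, r--
l=0 r=11: -3+32=29 >12, r--
l=0 r=10: -3+29=26 >12, r--
l=0 r=9: -3+24=21 >12, r--
l=0 r=8: -3+23=20 >12, r--
l=0 r=7: -3+21=18 >12, r--
l=0 r=6: -3+18=15 >12, r--
l=0 r=5: -3+17=14 >12, r--
l=0 r=4: -3+9=6 <12, l++

l=1, r=4, sum=10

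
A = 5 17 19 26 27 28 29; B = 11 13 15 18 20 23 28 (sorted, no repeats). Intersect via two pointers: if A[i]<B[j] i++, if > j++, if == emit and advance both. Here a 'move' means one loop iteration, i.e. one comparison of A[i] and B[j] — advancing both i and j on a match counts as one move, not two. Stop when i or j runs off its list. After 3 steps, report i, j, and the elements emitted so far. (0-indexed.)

i=1, j=2, emitted=[]

[i=0,j=0] 5<11 → i++
[i=1,j=0] 17>11 → j++
[i=1,j=1] 17>13 → j++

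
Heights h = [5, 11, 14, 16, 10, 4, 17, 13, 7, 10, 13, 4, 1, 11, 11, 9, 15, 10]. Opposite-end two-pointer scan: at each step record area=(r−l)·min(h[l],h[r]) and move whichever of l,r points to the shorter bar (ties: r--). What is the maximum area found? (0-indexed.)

max area = 196

[0,17] min(5,10)*17=85 best=85 * → l++
[1,17] min(11,10)*16=160 best=160 * → r--
[1,16] min(11,15)*15=165 best=165 * → l++
[2,16] min(14,15)*14=196 best=196 * → l++
[3,16] min(16,15)*13=195 best=196 → r--
[3,15] min(16,9)*12=108 best=196 → r--
[3,14] min(16,11)*11=121 best=196 → r--
[3,13] min(16,11)*10=110 best=196 → r--
[3,12] min(16,1)*9=9 best=196 → r--
[3,11] min(16,4)*8=32 best=196 → r--
[3,10] min(16,13)*7=91 best=196 → r--
[3,9] min(16,10)*6=60 best=196 → r--
[3,8] min(16,7)*5=35 best=196 → r--
[3,7] min(16,13)*4=52 best=196 → r--
[3,6] min(16,17)*3=48 best=196 → l++
[4,6] min(10,17)*2=20 best=196 → l++
[5,6] min(4,17)*1=4 best=196 → l++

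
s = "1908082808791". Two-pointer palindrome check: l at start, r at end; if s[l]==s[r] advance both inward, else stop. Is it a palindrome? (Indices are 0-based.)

not a palindrome (mismatch at 2,10)

[0,12] '1'=='1' → l++,r--
[1,11] '9'=='9' → l++,r--
[2,10] '0'!='7' → stop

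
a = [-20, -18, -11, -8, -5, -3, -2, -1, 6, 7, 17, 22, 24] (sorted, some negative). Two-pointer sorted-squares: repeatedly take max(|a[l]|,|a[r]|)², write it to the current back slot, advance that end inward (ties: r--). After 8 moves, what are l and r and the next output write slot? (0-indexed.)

l=0 r=12: |-20|<=|24| out[12]=576, r--
l=0 r=11: |-20|<=|22| out[11]=484, r--
l=0 r=10: |-20|>|17| out[10]=400, l++
l=1 r=10: |-18|>|17| out[9]=324, l++
l=2 r=10: |-11|<=|17| out[8]=289, r--
l=2 r=9: |-11|>|7| out[7]=121, l++
l=3 r=9: |-8|>|7| out[6]=64, l++
l=4 r=9: |-5|<=|7| out[5]=49, r--

l=4, r=8, next write slot=4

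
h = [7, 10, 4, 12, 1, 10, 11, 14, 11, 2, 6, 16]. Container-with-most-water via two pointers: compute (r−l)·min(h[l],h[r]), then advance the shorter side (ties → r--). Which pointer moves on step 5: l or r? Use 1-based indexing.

l

[1,12] min(7,16)*11=77 best=77 * → l++
[2,12] min(10,16)*10=100 best=100 * → l++
[3,12] min(4,16)*9=36 best=100 → l++
[4,12] min(12,16)*8=96 best=100 → l++
[5,12] min(1,16)*7=7 best=100 → l++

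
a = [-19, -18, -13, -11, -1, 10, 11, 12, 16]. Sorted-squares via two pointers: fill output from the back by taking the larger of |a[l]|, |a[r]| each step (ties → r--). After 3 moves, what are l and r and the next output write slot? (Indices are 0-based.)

l=0 r=8: |-19|>|16| out[8]=361, l++
l=1 r=8: |-18|>|16| out[7]=324, l++
l=2 r=8: |-13|<=|16| out[6]=256, r--

l=2, r=7, next write slot=5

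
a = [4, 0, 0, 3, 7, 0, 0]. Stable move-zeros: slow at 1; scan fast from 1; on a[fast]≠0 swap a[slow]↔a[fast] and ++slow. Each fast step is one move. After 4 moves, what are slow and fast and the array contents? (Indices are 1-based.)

slow=1 fast=1: a[fast]=4≠0 swap→a[1]=4, slow++,fast++
slow=2 fast=2: a[fast]=0, fast++
slow=2 fast=3: a[fast]=0, fast++
slow=2 fast=4: a[fast]=3≠0 swap→a[2]=3, slow++,fast++

slow=3, fast=5, a=[4, 3, 0, 0, 7, 0, 0]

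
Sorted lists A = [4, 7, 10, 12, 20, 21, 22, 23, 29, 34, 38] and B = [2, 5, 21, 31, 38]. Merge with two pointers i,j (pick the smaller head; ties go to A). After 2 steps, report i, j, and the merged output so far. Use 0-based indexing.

i=0 j=0: A[i]=4>B[j]=2 take 2, j++
i=0 j=1: A[i]=4<=B[j]=5 take 4, i++

i=1, j=1, merged so far=[2, 4]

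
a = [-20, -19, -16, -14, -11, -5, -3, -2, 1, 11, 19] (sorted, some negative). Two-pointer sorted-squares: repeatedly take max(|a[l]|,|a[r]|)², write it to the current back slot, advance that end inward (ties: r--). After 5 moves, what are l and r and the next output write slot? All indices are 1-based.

l=5, r=10, next write slot=6

[1,11] |-20|>|19| out[11]=400 → l++
[2,11] |-19|<=|19| out[10]=361 → r--
[2,10] |-19|>|11| out[9]=361 → l++
[3,10] |-16|>|11| out[8]=256 → l++
[4,10] |-14|>|11| out[7]=196 → l++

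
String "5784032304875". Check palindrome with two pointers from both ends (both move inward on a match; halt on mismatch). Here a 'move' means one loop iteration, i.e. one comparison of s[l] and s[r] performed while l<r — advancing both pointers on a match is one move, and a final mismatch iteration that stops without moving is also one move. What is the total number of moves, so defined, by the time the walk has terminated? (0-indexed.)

6 moves

l=0 r=12: '5'=='5', l++,r--
l=1 r=11: '7'=='7', l++,r--
l=2 r=10: '8'=='8', l++,r--
l=3 r=9: '4'=='4', l++,r--
l=4 r=8: '0'=='0', l++,r--
l=5 r=7: '3'=='3', l++,r--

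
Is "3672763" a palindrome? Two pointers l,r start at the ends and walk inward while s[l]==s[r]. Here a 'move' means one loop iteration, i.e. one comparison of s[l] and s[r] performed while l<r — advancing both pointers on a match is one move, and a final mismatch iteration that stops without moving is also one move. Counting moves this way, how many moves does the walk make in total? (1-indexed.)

3 moves

l=1 r=7: '3'=='3', l++,r--
l=2 r=6: '6'=='6', l++,r--
l=3 r=5: '7'=='7', l++,r--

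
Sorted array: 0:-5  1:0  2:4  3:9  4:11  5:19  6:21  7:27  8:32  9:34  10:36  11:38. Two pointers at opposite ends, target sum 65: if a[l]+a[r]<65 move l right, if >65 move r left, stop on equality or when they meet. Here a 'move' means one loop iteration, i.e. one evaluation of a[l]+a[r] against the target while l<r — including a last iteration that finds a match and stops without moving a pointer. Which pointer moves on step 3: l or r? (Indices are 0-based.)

l

l=0 r=11: -5+38=33 <65, l++
l=1 r=11: 0+38=38 <65, l++
l=2 r=11: 4+38=42 <65, l++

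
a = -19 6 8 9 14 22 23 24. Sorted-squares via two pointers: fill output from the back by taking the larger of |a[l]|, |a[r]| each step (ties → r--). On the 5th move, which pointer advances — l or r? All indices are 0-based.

r

[0,7] |-19|<=|24| out[7]=576 → r--
[0,6] |-19|<=|23| out[6]=529 → r--
[0,5] |-19|<=|22| out[5]=484 → r--
[0,4] |-19|>|14| out[4]=361 → l++
[1,4] |6|<=|14| out[3]=196 → r--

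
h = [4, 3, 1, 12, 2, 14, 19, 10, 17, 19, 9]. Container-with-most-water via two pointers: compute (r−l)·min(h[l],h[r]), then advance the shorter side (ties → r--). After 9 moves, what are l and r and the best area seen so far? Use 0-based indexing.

l=6, r=7, best area=72

l=0 r=10: min(4,9)*10=40 best=40 *, l++
l=1 r=10: min(3,9)*9=27 best=40, l++
l=2 r=10: min(1,9)*8=8 best=40, l++
l=3 r=10: min(12,9)*7=63 best=63 *, r--
l=3 r=9: min(12,19)*6=72 best=72 *, l++
l=4 r=9: min(2,19)*5=10 best=72, l++
l=5 r=9: min(14,19)*4=56 best=72, l++
l=6 r=9: min(19,19)*3=57 best=72, r--
l=6 r=8: min(19,17)*2=34 best=72, r--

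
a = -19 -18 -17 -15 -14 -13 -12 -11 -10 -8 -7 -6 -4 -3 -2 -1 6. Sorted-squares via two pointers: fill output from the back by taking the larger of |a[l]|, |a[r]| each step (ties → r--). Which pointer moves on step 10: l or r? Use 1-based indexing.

l

l=1 r=17: |-19|>|6| out[17]=361, l++
l=2 r=17: |-18|>|6| out[16]=324, l++
l=3 r=17: |-17|>|6| out[15]=289, l++
l=4 r=17: |-15|>|6| out[14]=225, l++
l=5 r=17: |-14|>|6| out[13]=196, l++
l=6 r=17: |-13|>|6| out[12]=169, l++
l=7 r=17: |-12|>|6| out[11]=144, l++
l=8 r=17: |-11|>|6| out[10]=121, l++
l=9 r=17: |-10|>|6| out[9]=100, l++
l=10 r=17: |-8|>|6| out[8]=64, l++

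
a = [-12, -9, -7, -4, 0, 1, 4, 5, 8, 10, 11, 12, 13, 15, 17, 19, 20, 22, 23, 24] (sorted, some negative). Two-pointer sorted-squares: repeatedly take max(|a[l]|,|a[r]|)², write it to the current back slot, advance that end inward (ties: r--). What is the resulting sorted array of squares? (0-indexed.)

[0, 1, 16, 16, 25, 49, 64, 81, 100, 121, 144, 144, 169, 225, 289, 361, 400, 484, 529, 576]

[0,19] |-12|<=|24| out[19]=576 → r--
[0,18] |-12|<=|23| out[18]=529 → r--
[0,17] |-12|<=|22| out[17]=484 → r--
[0,16] |-12|<=|20| out[16]=400 → r--
[0,15] |-12|<=|19| out[15]=361 → r--
[0,14] |-12|<=|17| out[14]=289 → r--
[0,13] |-12|<=|15| out[13]=225 → r--
[0,12] |-12|<=|13| out[12]=169 → r--
[0,11] |-12|<=|12| out[11]=144 → r--
[0,10] |-12|>|11| out[10]=144 → l++
[1,10] |-9|<=|11| out[9]=121 → r--
[1,9] |-9|<=|10| out[8]=100 → r--
[1,8] |-9|>|8| out[7]=81 → l++
[2,8] |-7|<=|8| out[6]=64 → r--
[2,7] |-7|>|5| out[5]=49 → l++
[3,7] |-4|<=|5| out[4]=25 → r--
[3,6] |-4|<=|4| out[3]=16 → r--
[3,5] |-4|>|1| out[2]=16 → l++
[4,5] |0|<=|1| out[1]=1 → r--
[4,4] |0|<=|0| out[0]=0 → r--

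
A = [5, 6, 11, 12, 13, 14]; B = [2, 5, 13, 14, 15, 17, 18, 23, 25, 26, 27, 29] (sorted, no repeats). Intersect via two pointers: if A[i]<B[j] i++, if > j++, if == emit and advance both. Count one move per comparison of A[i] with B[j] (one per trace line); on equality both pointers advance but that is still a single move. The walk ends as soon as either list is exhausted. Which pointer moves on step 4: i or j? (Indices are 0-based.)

i

i=0 j=0: 5>2, j++
i=0 j=1: 5==5 emit, i++,j++
i=1 j=2: 6<13, i++
i=2 j=2: 11<13, i++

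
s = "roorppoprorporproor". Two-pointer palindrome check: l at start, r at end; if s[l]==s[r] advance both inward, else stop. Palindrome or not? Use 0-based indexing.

not a palindrome (mismatch at 5,13)

l=0 r=18: 'r'=='r', l++,r--
l=1 r=17: 'o'=='o', l++,r--
l=2 r=16: 'o'=='o', l++,r--
l=3 r=15: 'r'=='r', l++,r--
l=4 r=14: 'p'=='p', l++,r--
l=5 r=13: 'p'!='r', stop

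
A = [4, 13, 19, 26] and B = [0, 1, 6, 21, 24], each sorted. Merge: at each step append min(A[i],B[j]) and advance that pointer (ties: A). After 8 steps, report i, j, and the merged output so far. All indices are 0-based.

i=3, j=5, merged so far=[0, 1, 4, 6, 13, 19, 21, 24]

i=0 j=0: A[i]=4>B[j]=0 take 0, j++
i=0 j=1: A[i]=4>B[j]=1 take 1, j++
i=0 j=2: A[i]=4<=B[j]=6 take 4, i++
i=1 j=2: A[i]=13>B[j]=6 take 6, j++
i=1 j=3: A[i]=13<=B[j]=21 take 13, i++
i=2 j=3: A[i]=19<=B[j]=21 take 19, i++
i=3 j=3: A[i]=26>B[j]=21 take 21, j++
i=3 j=4: A[i]=26>B[j]=24 take 24, j++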